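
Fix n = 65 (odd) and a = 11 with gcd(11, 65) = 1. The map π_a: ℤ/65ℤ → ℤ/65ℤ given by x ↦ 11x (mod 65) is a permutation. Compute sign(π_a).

Trace 56: π^k(56) = [56, 31, 16, 46, 51, 41, 61] for k=0..6.
π_11 has 10 disjoint cycles with lengths [12, 12, 12, 12, 12, 1, 1, 1, 1, 1] on {0,…,64}.
Σ(ℓ_i−1) = 65−10 = 55; sign = (−1)^55 = -1.
Check: (11/65) = -1 by Zolotarev.

-1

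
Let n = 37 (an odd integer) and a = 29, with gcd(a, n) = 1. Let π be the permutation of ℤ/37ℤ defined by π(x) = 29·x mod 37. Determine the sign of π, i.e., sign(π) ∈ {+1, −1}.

Start at x=29: 29 → 27 → 6 → 26 → 14 → 36 → 8 → … (one orbit).
The orbit structure of x ↦ 29x mod 37: 4 orbits of sizes [12, 12, 12, 1].
sign(π) = (−1)^{n − #cycles} = (−1)^{37−4} = (−1)^33 = -1.

-1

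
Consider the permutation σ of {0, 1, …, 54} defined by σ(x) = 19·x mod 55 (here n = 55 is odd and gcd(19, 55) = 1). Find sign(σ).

Start at x=29: 29 → 1 → 19 → 31 → 39 → 26 → 54 → … (one orbit).
Cycle lengths of π_19 on ℤ/55ℤ: [10, 10, 10, 10, 10, 2, 2, 1]; 8 cycles in total.
8 cycles on 55: each ℓ→(−1)^(ℓ−1), product (−1)^47 = -1.
The Jacobi symbol (19|55) = -1 (Zolotarev) agrees.

-1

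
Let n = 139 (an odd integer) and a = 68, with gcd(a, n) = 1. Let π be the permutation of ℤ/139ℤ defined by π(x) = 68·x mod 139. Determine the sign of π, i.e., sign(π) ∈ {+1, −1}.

Start at x=125: 125 → 21 → 38 → 82 → 16 → 115 → 36 → … (one orbit).
Decompose π into cycles: lengths [138, 1] (2 cycles, including the fixed point 0).
139 − 2 = 137 transpositions; sign(π) = (−1)^137 = -1.
(68|139)_J = -1 (Zolotarev's lemma cross-check).

-1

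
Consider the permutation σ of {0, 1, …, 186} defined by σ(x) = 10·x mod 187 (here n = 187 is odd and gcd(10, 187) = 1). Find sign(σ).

Orbit of 166 under x↦10x: [166, 164, 144, 131, 1, 10, 100]… (length divides ord_187(10)).
Cycle type of π: 16×11 + 2×5 + 1; total 17 cycles.
187 − 17 = 170 transpositions; sign(π) = (−1)^170 = +1.

+1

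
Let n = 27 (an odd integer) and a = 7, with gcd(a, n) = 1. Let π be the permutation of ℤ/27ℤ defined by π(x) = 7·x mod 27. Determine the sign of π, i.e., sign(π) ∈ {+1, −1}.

+1

Start at x=10: 10 → 16 → 4 → 1 → 7 → 22 → 19 → … (one orbit).
7 cycles of lengths [9, 9, 3, 3, 1, 1, 1].
7 cycles on 27: each ℓ→(−1)^(ℓ−1), product (−1)^20 = +1.
(7|27)_J = +1 (Zolotarev's lemma cross-check).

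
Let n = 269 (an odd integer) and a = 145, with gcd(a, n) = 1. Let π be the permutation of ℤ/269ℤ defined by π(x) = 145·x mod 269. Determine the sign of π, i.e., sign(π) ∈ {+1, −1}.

Start at x=183: 183 → 173 → 68 → 176 → 234 → 36 → 109 → … (one orbit).
π_145 has 2 disjoint cycles with lengths [268, 1] on {0,…,268}.
269 − 2 = 267 transpositions; sign(π) = (−1)^267 = -1.

-1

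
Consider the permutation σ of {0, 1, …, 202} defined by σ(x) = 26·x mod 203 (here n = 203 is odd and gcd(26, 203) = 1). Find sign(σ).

Trace 198: π^k(198) = [198, 73, 71, 19, 88, 55, 9] for k=0..6.
π_26 has 5 disjoint cycles with lengths [84, 84, 28, 6, 1] on {0,…,202}.
203 − 5 = 198 transpositions; sign(π) = (−1)^198 = +1.
Via Zolotarev, sign(π_{26}) = (26|203) = +1.

+1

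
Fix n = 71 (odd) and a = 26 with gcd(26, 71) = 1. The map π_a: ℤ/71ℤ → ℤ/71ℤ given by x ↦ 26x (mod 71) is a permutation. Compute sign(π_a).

Start at x=26: 26 → 37 → 39 → 20 → 23 → 30 → 70 → … (one orbit).
Cycle lengths of π_26 on ℤ/71ℤ: [14, 14, 14, 14, 14, 1]; 6 cycles in total.
With 6 cycles on 71 points, sign = (−1)^{71−6} = -1.

-1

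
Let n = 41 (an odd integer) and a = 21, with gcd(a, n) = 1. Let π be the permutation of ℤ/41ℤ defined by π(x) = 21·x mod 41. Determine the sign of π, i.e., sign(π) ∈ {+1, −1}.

+1

Orbit of 32 under x↦21x: [32, 16, 8, 4, 2, 1, 21]… (length divides ord_41(21)).
Cycle type of π: 20×2 + 1; total 3 cycles.
41 − 3 = 38 transpositions; sign(π) = (−1)^38 = +1.
The Jacobi symbol (21|41) = +1 (Zolotarev) agrees.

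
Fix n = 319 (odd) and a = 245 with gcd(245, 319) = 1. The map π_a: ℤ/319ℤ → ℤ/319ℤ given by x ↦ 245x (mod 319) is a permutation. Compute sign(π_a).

Trace 59: π^k(59) = [59, 100, 256, 196, 170, 180, 78] for k=0..6.
9 cycles of lengths [70, 70, 70, 70, 14, 14, 5, 5, 1].
n − c = 319 − 9 = 310; sign = (−1)^310 = +1.
Via Zolotarev, sign(π_{245}) = (245|319) = +1.

+1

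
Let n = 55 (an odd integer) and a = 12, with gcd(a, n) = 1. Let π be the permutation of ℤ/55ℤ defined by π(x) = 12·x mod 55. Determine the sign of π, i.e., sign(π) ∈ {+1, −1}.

-1

Start at x=1: 1 → 12 → 34 → 23 → 1 (one orbit).
22 cycles of lengths [4, 4, 4, 4, 4, 4, 4, 4, 4, 4, 4, 1, 1, 1, 1, 1, 1, 1, 1, 1, 1, 1].
n − c = 55 − 22 = 33; sign = (−1)^33 = -1.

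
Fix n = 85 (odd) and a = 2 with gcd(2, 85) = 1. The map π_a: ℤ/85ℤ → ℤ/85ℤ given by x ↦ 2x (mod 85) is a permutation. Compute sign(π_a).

-1

Orbit of 16 under x↦2x: [16, 32, 64, 43, 1, 2, 4]… (length divides ord_85(2)).
The orbit structure of x ↦ 2x mod 85: 12 orbits of sizes [8, 8, 8, 8, 8, 8, 8, 8, 8, 8, 4, 1].
85 − 12 = 73 transpositions; sign(π) = (−1)^73 = -1.
(2|85)_J = -1 (Zolotarev's lemma cross-check).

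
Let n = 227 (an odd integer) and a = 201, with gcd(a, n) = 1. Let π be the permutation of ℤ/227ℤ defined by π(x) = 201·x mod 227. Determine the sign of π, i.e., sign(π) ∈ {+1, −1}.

Orbit of 70 under x↦201x: [70, 223, 104, 20, 161, 127, 103]… (length divides ord_227(201)).
Cycle lengths of π_201 on ℤ/227ℤ: [226, 1]; 2 cycles in total.
Σ(ℓ_i−1) = 227−2 = 225; sign = (−1)^225 = -1.
(201|227)_J = -1 (Zolotarev's lemma cross-check).

-1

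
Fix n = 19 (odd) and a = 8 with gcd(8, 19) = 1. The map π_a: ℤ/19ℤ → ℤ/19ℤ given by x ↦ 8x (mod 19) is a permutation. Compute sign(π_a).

-1

Trace 11: π^k(11) = [11, 12, 1, 8, 7, 18] for k=0..5.
Decompose π into cycles: lengths [6, 6, 6, 1] (4 cycles, including the fixed point 0).
sign(π) = (−1)^{n − #cycles} = (−1)^{19−4} = (−1)^15 = -1.
(8|19)_J = -1 (Zolotarev's lemma cross-check).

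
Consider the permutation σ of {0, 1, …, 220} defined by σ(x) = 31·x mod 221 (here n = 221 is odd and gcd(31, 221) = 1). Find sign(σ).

+1

Trace 177: π^k(177) = [177, 183, 148, 168, 125, 118, 122] for k=0..6.
The orbit structure of x ↦ 31x mod 221: 17 orbits of sizes [16, 16, 16, 16, 16, 16, 16, 16, 16, 16, 16, 16, 16, 4, 4, 4, 1].
Σ(ℓ_i−1) = 221−17 = 204; sign = (−1)^204 = +1.
(31|221)_J = +1 (Zolotarev's lemma cross-check).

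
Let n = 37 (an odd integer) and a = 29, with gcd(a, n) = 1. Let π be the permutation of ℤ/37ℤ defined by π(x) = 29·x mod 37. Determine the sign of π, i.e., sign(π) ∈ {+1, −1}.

-1

Orbit of 31 under x↦29x: [31, 11, 23, 1, 29, 27, 6]… (length divides ord_37(29)).
π_29 has 4 disjoint cycles with lengths [12, 12, 12, 1] on {0,…,36}.
n − c = 37 − 4 = 33; sign = (−1)^33 = -1.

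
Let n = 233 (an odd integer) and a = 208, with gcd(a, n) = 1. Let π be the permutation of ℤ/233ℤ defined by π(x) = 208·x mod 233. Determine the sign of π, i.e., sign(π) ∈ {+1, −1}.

+1

Trace 203: π^k(203) = [203, 51, 123, 187, 218, 142, 178] for k=0..6.
Decompose π into cycles: lengths [116, 116, 1] (3 cycles, including the fixed point 0).
sign(π) = (−1)^{n − #cycles} = (−1)^{233−3} = (−1)^230 = +1.
(208|233)_J = +1 (Zolotarev's lemma cross-check).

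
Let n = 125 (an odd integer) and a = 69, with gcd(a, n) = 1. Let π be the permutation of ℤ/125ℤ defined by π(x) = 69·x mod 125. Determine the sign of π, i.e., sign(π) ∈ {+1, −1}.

Orbit of 84 under x↦69x: [84, 46, 49, 6, 39, 66, 54]… (length divides ord_125(69)).
The orbit structure of x ↦ 69x mod 125: 7 orbits of sizes [50, 50, 10, 10, 2, 2, 1].
7 cycles on 125: each ℓ→(−1)^(ℓ−1), product (−1)^118 = +1.
(69|125)_J = +1 (Zolotarev's lemma cross-check).

+1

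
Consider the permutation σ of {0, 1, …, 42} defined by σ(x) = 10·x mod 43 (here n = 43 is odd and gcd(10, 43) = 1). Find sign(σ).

Trace 14: π^k(14) = [14, 11, 24, 25, 35, 6, 17] for k=0..6.
The orbit structure of x ↦ 10x mod 43: 3 orbits of sizes [21, 21, 1].
3 cycles on 43: each ℓ→(−1)^(ℓ−1), product (−1)^40 = +1.
(10|43)_J = +1 (Zolotarev's lemma cross-check).

+1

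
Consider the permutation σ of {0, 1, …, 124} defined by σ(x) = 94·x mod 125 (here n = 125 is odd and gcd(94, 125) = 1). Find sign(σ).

Start at x=14: 14 → 66 → 79 → 51 → 44 → 11 → 34 → … (one orbit).
7 cycles of lengths [50, 50, 10, 10, 2, 2, 1].
125 − 7 = 118 transpositions; sign(π) = (−1)^118 = +1.
Via Zolotarev, sign(π_{94}) = (94|125) = +1.

+1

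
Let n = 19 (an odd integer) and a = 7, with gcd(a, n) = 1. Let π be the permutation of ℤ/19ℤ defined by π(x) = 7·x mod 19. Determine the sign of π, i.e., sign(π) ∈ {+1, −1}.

+1

Trace 1: π^k(1) = [1, 7, 11] for k=0..2.
Cycle type of π: 3×6 + 1; total 7 cycles.
7 cycles on 19: each ℓ→(−1)^(ℓ−1), product (−1)^12 = +1.
The Jacobi symbol (7|19) = +1 (Zolotarev) agrees.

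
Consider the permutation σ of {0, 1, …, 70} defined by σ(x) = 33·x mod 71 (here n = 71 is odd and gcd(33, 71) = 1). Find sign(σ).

Trace 40: π^k(40) = [40, 42, 37, 14, 36, 52, 12] for k=0..6.
2 cycles of lengths [70, 1].
2 cycles on 71: each ℓ→(−1)^(ℓ−1), product (−1)^69 = -1.

-1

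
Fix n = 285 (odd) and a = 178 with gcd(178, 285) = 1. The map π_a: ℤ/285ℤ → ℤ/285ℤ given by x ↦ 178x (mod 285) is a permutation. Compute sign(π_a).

-1

Start at x=277: 277 → 1 → 178 → 49 → 172 → 121 → 163 → … (one orbit).
Decompose π into cycles: lengths [12, 12, 12, 12, 12, 12, 12, 12, 12, 12, 12, 12, 12, 12, 12, 12, 12, 12, 4, 4, 4, 3, 3, 3, 3, 3, 3, 3, 3, 3, 3, 3, 3, 3, 3, 3, 3, 3, 3, 1, 1, 1] (42 cycles, including the fixed point 0).
sign(π) = (−1)^{n − #cycles} = (−1)^{285−42} = (−1)^243 = -1.
The Jacobi symbol (178|285) = -1 (Zolotarev) agrees.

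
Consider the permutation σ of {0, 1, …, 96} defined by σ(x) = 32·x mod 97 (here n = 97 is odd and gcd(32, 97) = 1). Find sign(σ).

Orbit of 61 under x↦32x: [61, 12, 93, 66, 75, 72, 73]… (length divides ord_97(32)).
3 cycles of lengths [48, 48, 1].
3 cycles on 97: each ℓ→(−1)^(ℓ−1), product (−1)^94 = +1.

+1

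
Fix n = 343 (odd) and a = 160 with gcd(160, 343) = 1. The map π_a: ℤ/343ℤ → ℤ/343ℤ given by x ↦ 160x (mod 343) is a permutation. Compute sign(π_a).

Trace 15: π^k(15) = [15, 342, 183, 125, 106, 153, 127] for k=0..6.
Cycle type of π: 98×3 + 14×3 + 2×3 + 1; total 10 cycles.
Σ(ℓ_i−1) = 343−10 = 333; sign = (−1)^333 = -1.
Check: (160/343) = -1 by Zolotarev.

-1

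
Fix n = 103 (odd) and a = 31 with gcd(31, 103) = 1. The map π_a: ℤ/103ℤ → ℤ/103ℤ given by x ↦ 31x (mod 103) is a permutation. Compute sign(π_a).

Trace 14: π^k(14) = [14, 22, 64, 27, 13, 94, 30] for k=0..6.
Cycle type of π: 34×3 + 1; total 4 cycles.
103 − 4 = 99 transpositions; sign(π) = (−1)^99 = -1.

-1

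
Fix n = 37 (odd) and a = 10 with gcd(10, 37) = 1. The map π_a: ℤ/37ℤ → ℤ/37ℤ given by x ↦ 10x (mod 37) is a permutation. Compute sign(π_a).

Trace 1: π^k(1) = [1, 10, 26] for k=0..2.
13 cycles of lengths [3, 3, 3, 3, 3, 3, 3, 3, 3, 3, 3, 3, 1].
Σ(ℓ_i−1) = 37−13 = 24; sign = (−1)^24 = +1.
Zolotarev: (10|37) = +1, matching the cycle-count sign.

+1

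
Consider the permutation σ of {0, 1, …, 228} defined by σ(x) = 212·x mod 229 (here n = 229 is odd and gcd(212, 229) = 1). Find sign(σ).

Orbit of 187 under x↦212x: [187, 27, 228, 17, 169, 104, 64]… (length divides ord_229(212)).
Cycle type of π: 38×6 + 1; total 7 cycles.
sign(π) = (−1)^{n − #cycles} = (−1)^{229−7} = (−1)^222 = +1.
(212|229)_J = +1 (Zolotarev's lemma cross-check).

+1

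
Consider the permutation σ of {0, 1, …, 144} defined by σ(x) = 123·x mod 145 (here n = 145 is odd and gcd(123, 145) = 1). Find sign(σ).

Start at x=24: 24 → 52 → 16 → 83 → 59 → 7 → 136 → … (one orbit).
π_123 has 10 disjoint cycles with lengths [28, 28, 28, 28, 7, 7, 7, 7, 4, 1] on {0,…,144}.
145 − 10 = 135 transpositions; sign(π) = (−1)^135 = -1.

-1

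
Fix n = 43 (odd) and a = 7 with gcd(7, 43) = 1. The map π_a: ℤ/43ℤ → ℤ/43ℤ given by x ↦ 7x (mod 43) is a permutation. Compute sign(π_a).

Orbit of 42 under x↦7x: [42, 36, 37, 1, 7, 6]… (length divides ord_43(7)).
Cycle type of π: 6×7 + 1; total 8 cycles.
8 cycles on 43: each ℓ→(−1)^(ℓ−1), product (−1)^35 = -1.
(7|43)_J = -1 (Zolotarev's lemma cross-check).

-1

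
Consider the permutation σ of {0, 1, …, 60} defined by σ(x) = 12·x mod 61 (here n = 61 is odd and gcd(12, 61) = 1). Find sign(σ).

+1

Start at x=42: 42 → 16 → 9 → 47 → 15 → 58 → 25 → … (one orbit).
Cycle lengths of π_12 on ℤ/61ℤ: [15, 15, 15, 15, 1]; 5 cycles in total.
Σ(ℓ_i−1) = 61−5 = 56; sign = (−1)^56 = +1.
The Jacobi symbol (12|61) = +1 (Zolotarev) agrees.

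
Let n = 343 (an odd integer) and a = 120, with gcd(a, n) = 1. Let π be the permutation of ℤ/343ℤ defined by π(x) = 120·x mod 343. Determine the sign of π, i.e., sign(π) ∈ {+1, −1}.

+1

Trace 57: π^k(57) = [57, 323, 1, 120, 337, 309, 36] for k=0..6.
Cycle lengths of π_120 on ℤ/343ℤ: [49, 49, 49, 49, 49, 49, 7, 7, 7, 7, 7, 7, 1, 1, 1, 1, 1, 1, 1]; 19 cycles in total.
With 19 cycles on 343 points, sign = (−1)^{343−19} = +1.
The Jacobi symbol (120|343) = +1 (Zolotarev) agrees.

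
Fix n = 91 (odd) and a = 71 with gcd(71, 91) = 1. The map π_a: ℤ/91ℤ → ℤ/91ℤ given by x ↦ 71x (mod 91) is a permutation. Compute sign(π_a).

Orbit of 15 under x↦71x: [15, 64, 85, 29, 57, 43, 50]… (length divides ord_91(71)).
Decompose π into cycles: lengths [12, 12, 12, 12, 12, 12, 12, 1, 1, 1, 1, 1, 1, 1] (14 cycles, including the fixed point 0).
Σ(ℓ_i−1) = 91−14 = 77; sign = (−1)^77 = -1.

-1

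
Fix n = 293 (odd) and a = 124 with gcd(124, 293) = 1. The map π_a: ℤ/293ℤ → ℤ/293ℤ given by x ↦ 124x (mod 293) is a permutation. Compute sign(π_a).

+1

Start at x=235: 235 → 133 → 84 → 161 → 40 → 272 → 33 → … (one orbit).
Decompose π into cycles: lengths [73, 73, 73, 73, 1] (5 cycles, including the fixed point 0).
Σ(ℓ_i−1) = 293−5 = 288; sign = (−1)^288 = +1.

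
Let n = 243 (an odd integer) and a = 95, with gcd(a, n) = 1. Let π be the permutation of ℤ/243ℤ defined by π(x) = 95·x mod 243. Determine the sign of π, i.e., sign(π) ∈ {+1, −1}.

-1

Orbit of 160 under x↦95x: [160, 134, 94, 182, 37, 113, 43]… (length divides ord_243(95)).
6 cycles of lengths [162, 54, 18, 6, 2, 1].
n − c = 243 − 6 = 237; sign = (−1)^237 = -1.
The Jacobi symbol (95|243) = -1 (Zolotarev) agrees.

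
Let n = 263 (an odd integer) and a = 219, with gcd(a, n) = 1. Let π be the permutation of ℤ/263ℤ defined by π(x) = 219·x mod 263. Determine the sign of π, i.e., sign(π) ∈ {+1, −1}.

Trace 247: π^k(247) = [247, 178, 58, 78, 250, 46, 80] for k=0..6.
Cycle lengths of π_219 on ℤ/263ℤ: [262, 1]; 2 cycles in total.
2 cycles on 263: each ℓ→(−1)^(ℓ−1), product (−1)^261 = -1.
(219|263)_J = -1 (Zolotarev's lemma cross-check).

-1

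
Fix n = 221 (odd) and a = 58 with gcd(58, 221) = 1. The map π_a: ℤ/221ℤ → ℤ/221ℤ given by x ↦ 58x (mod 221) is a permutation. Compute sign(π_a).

Start at x=121: 121 → 167 → 183 → 6 → 127 → 73 → 35 → … (one orbit).
Cycle lengths of π_58 on ℤ/221ℤ: [48, 48, 48, 48, 16, 12, 1]; 7 cycles in total.
With 7 cycles on 221 points, sign = (−1)^{221−7} = +1.
Check: (58/221) = +1 by Zolotarev.

+1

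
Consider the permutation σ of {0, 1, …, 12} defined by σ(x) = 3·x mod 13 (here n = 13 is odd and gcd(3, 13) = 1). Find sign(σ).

+1

Start at x=9: 9 → 1 → 3 → 9 (one orbit).
Cycle type of π: 3×4 + 1; total 5 cycles.
n − c = 13 − 5 = 8; sign = (−1)^8 = +1.
(3|13)_J = +1 (Zolotarev's lemma cross-check).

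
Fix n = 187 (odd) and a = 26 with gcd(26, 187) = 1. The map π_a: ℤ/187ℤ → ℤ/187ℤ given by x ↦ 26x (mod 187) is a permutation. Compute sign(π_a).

+1

Orbit of 42 under x↦26x: [42, 157, 155, 103, 60, 64, 168]… (length divides ord_187(26)).
Decompose π into cycles: lengths [40, 40, 40, 40, 8, 8, 5, 5, 1] (9 cycles, including the fixed point 0).
sign(π) = (−1)^{n − #cycles} = (−1)^{187−9} = (−1)^178 = +1.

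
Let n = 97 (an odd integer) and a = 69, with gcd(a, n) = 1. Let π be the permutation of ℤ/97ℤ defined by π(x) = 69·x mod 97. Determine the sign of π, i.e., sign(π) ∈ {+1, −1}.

-1

Trace 50: π^k(50) = [50, 55, 12, 52, 96, 28, 89] for k=0..6.
4 cycles of lengths [32, 32, 32, 1].
Σ(ℓ_i−1) = 97−4 = 93; sign = (−1)^93 = -1.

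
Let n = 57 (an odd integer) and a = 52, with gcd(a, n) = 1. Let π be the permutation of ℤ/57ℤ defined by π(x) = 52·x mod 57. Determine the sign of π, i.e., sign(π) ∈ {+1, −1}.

-1

Start at x=43: 43 → 13 → 49 → 40 → 28 → 31 → 16 → … (one orbit).
Cycle type of π: 18×3 + 1×3; total 6 cycles.
sign(π) = (−1)^{n − #cycles} = (−1)^{57−6} = (−1)^51 = -1.
(52|57)_J = -1 (Zolotarev's lemma cross-check).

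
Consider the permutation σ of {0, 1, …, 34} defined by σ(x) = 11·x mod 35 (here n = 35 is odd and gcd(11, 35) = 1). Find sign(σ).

+1

Orbit of 11 under x↦11x: [11, 16, 1]… (length divides ord_35(11)).
Cycle lengths of π_11 on ℤ/35ℤ: [3, 3, 3, 3, 3, 3, 3, 3, 3, 3, 1, 1, 1, 1, 1]; 15 cycles in total.
sign(π) = (−1)^{n − #cycles} = (−1)^{35−15} = (−1)^20 = +1.
Check: (11/35) = +1 by Zolotarev.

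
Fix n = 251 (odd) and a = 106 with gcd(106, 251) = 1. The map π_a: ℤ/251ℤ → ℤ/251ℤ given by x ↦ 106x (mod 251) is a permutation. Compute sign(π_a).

Orbit of 28 under x↦106x: [28, 207, 105, 86, 80, 197, 49]… (length divides ord_251(106)).
3 cycles of lengths [125, 125, 1].
Σ(ℓ_i−1) = 251−3 = 248; sign = (−1)^248 = +1.
Via Zolotarev, sign(π_{106}) = (106|251) = +1.

+1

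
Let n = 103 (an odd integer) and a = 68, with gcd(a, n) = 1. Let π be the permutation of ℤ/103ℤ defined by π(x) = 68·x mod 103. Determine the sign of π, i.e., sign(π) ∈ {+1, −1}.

Orbit of 19 under x↦68x: [19, 56, 100, 2, 33, 81, 49]… (length divides ord_103(68)).
Cycle type of π: 51×2 + 1; total 3 cycles.
With 3 cycles on 103 points, sign = (−1)^{103−3} = +1.
(68|103)_J = +1 (Zolotarev's lemma cross-check).

+1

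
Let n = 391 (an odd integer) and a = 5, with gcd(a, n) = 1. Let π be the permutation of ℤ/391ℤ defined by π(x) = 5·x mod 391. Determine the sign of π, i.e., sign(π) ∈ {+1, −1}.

Orbit of 159 under x↦5x: [159, 13, 65, 325, 61, 305, 352]… (length divides ord_391(5)).
π_5 has 5 disjoint cycles with lengths [176, 176, 22, 16, 1] on {0,…,390}.
Σ(ℓ_i−1) = 391−5 = 386; sign = (−1)^386 = +1.
Via Zolotarev, sign(π_{5}) = (5|391) = +1.

+1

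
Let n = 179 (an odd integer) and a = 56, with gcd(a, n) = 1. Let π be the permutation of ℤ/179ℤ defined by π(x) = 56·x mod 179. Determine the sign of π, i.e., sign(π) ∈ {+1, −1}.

+1

Orbit of 46 under x↦56x: [46, 70, 161, 66, 116, 52, 48]… (length divides ord_179(56)).
Cycle lengths of π_56 on ℤ/179ℤ: [89, 89, 1]; 3 cycles in total.
With 3 cycles on 179 points, sign = (−1)^{179−3} = +1.
Via Zolotarev, sign(π_{56}) = (56|179) = +1.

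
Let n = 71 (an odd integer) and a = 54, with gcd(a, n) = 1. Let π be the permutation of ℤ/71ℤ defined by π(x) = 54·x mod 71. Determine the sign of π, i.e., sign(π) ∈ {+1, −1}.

Orbit of 1 under x↦54x: [1, 54, 5, 57, 25]… (length divides ord_71(54)).
Cycle lengths of π_54 on ℤ/71ℤ: [5, 5, 5, 5, 5, 5, 5, 5, 5, 5, 5, 5, 5, 5, 1]; 15 cycles in total.
15 cycles on 71: each ℓ→(−1)^(ℓ−1), product (−1)^56 = +1.
(54|71)_J = +1 (Zolotarev's lemma cross-check).

+1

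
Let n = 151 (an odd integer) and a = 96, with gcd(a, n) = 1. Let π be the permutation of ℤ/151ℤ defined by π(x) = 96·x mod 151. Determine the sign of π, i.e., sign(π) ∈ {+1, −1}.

-1

Trace 95: π^k(95) = [95, 60, 22, 149, 110, 141, 97] for k=0..6.
2 cycles of lengths [150, 1].
2 cycles on 151: each ℓ→(−1)^(ℓ−1), product (−1)^149 = -1.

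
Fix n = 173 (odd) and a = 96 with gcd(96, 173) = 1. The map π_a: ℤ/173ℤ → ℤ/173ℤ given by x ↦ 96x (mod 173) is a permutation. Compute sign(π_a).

+1

Start at x=133: 133 → 139 → 23 → 132 → 43 → 149 → 118 → … (one orbit).
Cycle type of π: 43×4 + 1; total 5 cycles.
n − c = 173 − 5 = 168; sign = (−1)^168 = +1.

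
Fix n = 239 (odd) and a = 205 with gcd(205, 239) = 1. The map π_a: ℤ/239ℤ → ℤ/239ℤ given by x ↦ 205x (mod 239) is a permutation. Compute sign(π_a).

Trace 178: π^k(178) = [178, 162, 228, 135, 190, 232, 238] for k=0..6.
Cycle lengths of π_205 on ℤ/239ℤ: [238, 1]; 2 cycles in total.
Σ(ℓ_i−1) = 239−2 = 237; sign = (−1)^237 = -1.
(205|239)_J = -1 (Zolotarev's lemma cross-check).

-1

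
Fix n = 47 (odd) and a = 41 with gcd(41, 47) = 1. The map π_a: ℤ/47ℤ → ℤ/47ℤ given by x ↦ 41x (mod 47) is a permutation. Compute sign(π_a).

-1

Start at x=38: 38 → 7 → 5 → 17 → 39 → 1 → 41 → … (one orbit).
Decompose π into cycles: lengths [46, 1] (2 cycles, including the fixed point 0).
47 − 2 = 45 transpositions; sign(π) = (−1)^45 = -1.
(41|47)_J = -1 (Zolotarev's lemma cross-check).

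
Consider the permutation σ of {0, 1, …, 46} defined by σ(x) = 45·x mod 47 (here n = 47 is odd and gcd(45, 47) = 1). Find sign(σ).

Orbit of 16 under x↦45x: [16, 15, 17, 13, 21, 5, 37]… (length divides ord_47(45)).
Cycle lengths of π_45 on ℤ/47ℤ: [46, 1]; 2 cycles in total.
Σ(ℓ_i−1) = 47−2 = 45; sign = (−1)^45 = -1.
Via Zolotarev, sign(π_{45}) = (45|47) = -1.

-1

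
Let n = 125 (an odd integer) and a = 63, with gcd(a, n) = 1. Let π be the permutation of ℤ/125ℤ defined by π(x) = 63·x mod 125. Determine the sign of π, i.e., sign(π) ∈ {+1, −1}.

Start at x=92: 92 → 46 → 23 → 74 → 37 → 81 → 103 → … (one orbit).
4 cycles of lengths [100, 20, 4, 1].
sign(π) = (−1)^{n − #cycles} = (−1)^{125−4} = (−1)^121 = -1.
Check: (63/125) = -1 by Zolotarev.

-1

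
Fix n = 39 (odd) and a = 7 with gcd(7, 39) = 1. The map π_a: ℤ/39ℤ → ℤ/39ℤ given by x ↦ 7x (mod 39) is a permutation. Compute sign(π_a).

-1

Trace 4: π^k(4) = [4, 28, 1, 7, 10, 31, 22] for k=0..6.
6 cycles of lengths [12, 12, 12, 1, 1, 1].
Σ(ℓ_i−1) = 39−6 = 33; sign = (−1)^33 = -1.
Via Zolotarev, sign(π_{7}) = (7|39) = -1.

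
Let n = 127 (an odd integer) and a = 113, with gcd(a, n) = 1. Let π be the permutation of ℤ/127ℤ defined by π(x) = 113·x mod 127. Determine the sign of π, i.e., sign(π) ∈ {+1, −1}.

+1

Trace 13: π^k(13) = [13, 72, 8, 15, 44, 19, 115] for k=0..6.
Decompose π into cycles: lengths [63, 63, 1] (3 cycles, including the fixed point 0).
127 − 3 = 124 transpositions; sign(π) = (−1)^124 = +1.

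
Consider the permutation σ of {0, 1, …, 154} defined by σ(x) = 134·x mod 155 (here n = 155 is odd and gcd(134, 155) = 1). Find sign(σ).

+1

Trace 71: π^k(71) = [71, 59, 1, 134, 131, 39, 111] for k=0..6.
Decompose π into cycles: lengths [30, 30, 30, 30, 15, 15, 2, 2, 1] (9 cycles, including the fixed point 0).
n − c = 155 − 9 = 146; sign = (−1)^146 = +1.
The Jacobi symbol (134|155) = +1 (Zolotarev) agrees.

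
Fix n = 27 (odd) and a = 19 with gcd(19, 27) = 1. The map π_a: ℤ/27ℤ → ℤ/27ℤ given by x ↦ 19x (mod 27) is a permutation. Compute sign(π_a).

+1

Start at x=1: 1 → 19 → 10 → 1 (one orbit).
15 cycles of lengths [3, 3, 3, 3, 3, 3, 1, 1, 1, 1, 1, 1, 1, 1, 1].
15 cycles on 27: each ℓ→(−1)^(ℓ−1), product (−1)^12 = +1.
Zolotarev: (19|27) = +1, matching the cycle-count sign.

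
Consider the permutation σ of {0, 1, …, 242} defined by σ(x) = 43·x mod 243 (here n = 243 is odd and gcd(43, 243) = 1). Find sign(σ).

Trace 226: π^k(226) = [226, 241, 157, 190, 151, 175, 235] for k=0..6.
Decompose π into cycles: lengths [81, 81, 27, 27, 9, 9, 3, 3, 1, 1, 1] (11 cycles, including the fixed point 0).
n − c = 243 − 11 = 232; sign = (−1)^232 = +1.
The Jacobi symbol (43|243) = +1 (Zolotarev) agrees.

+1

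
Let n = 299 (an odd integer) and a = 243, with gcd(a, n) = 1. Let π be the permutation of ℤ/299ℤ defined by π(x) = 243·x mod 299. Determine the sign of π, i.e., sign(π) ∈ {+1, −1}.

+1

Orbit of 256 under x↦243x: [256, 16, 1, 243, 146, 196, 87]… (length divides ord_299(243)).
Decompose π into cycles: lengths [33, 33, 33, 33, 33, 33, 33, 33, 11, 11, 3, 3, 3, 3, 1] (15 cycles, including the fixed point 0).
299 − 15 = 284 transpositions; sign(π) = (−1)^284 = +1.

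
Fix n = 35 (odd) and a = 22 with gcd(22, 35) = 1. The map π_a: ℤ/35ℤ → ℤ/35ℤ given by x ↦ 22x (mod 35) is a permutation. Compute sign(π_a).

-1

Trace 8: π^k(8) = [8, 1, 22, 29] for k=0..3.
14 cycles of lengths [4, 4, 4, 4, 4, 4, 4, 1, 1, 1, 1, 1, 1, 1].
sign(π) = (−1)^{n − #cycles} = (−1)^{35−14} = (−1)^21 = -1.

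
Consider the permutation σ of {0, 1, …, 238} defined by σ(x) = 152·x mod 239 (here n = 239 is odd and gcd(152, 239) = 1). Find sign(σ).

Orbit of 236 under x↦152x: [236, 22, 237, 174, 158, 116, 185]… (length divides ord_239(152)).
2 cycles of lengths [238, 1].
With 2 cycles on 239 points, sign = (−1)^{239−2} = -1.

-1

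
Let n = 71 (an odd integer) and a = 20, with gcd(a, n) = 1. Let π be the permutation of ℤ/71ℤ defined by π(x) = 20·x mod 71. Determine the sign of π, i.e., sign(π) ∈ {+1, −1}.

Orbit of 32 under x↦20x: [32, 1, 20, 45, 48, 37, 30]… (length divides ord_71(20)).
π_20 has 11 disjoint cycles with lengths [7, 7, 7, 7, 7, 7, 7, 7, 7, 7, 1] on {0,…,70}.
n − c = 71 − 11 = 60; sign = (−1)^60 = +1.

+1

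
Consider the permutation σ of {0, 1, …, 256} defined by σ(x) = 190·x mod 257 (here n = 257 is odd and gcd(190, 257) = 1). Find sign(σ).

+1

Trace 197: π^k(197) = [197, 165, 253, 11, 34, 35, 225] for k=0..6.
Decompose π into cycles: lengths [64, 64, 64, 64, 1] (5 cycles, including the fixed point 0).
With 5 cycles on 257 points, sign = (−1)^{257−5} = +1.
Via Zolotarev, sign(π_{190}) = (190|257) = +1.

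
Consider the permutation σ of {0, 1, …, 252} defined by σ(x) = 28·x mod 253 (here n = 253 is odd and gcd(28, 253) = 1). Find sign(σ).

+1

Trace 252: π^k(252) = [252, 225, 228, 59, 134, 210, 61] for k=0..6.
Cycle lengths of π_28 on ℤ/253ℤ: [110, 110, 22, 10, 1]; 5 cycles in total.
Σ(ℓ_i−1) = 253−5 = 248; sign = (−1)^248 = +1.
The Jacobi symbol (28|253) = +1 (Zolotarev) agrees.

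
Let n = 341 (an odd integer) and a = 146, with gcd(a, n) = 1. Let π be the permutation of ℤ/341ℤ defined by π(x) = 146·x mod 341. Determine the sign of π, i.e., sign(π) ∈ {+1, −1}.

Orbit of 16 under x↦146x: [16, 290, 56, 333, 196, 313, 4]… (length divides ord_341(146)).
The orbit structure of x ↦ 146x mod 341: 14 orbits of sizes [30, 30, 30, 30, 30, 30, 30, 30, 30, 30, 30, 5, 5, 1].
14 cycles on 341: each ℓ→(−1)^(ℓ−1), product (−1)^327 = -1.
Check: (146/341) = -1 by Zolotarev.

-1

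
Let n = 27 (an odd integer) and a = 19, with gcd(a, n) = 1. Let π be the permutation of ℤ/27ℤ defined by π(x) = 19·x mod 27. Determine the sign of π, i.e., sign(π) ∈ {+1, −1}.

Start at x=1: 1 → 19 → 10 → 1 (one orbit).
π_19 has 15 disjoint cycles with lengths [3, 3, 3, 3, 3, 3, 1, 1, 1, 1, 1, 1, 1, 1, 1] on {0,…,26}.
sign(π) = (−1)^{n − #cycles} = (−1)^{27−15} = (−1)^12 = +1.
The Jacobi symbol (19|27) = +1 (Zolotarev) agrees.

+1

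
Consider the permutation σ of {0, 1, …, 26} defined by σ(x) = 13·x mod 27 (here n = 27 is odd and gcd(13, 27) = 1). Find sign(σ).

+1

Trace 22: π^k(22) = [22, 16, 19, 4, 25, 1, 13] for k=0..6.
π_13 has 7 disjoint cycles with lengths [9, 9, 3, 3, 1, 1, 1] on {0,…,26}.
sign(π) = (−1)^{n − #cycles} = (−1)^{27−7} = (−1)^20 = +1.
The Jacobi symbol (13|27) = +1 (Zolotarev) agrees.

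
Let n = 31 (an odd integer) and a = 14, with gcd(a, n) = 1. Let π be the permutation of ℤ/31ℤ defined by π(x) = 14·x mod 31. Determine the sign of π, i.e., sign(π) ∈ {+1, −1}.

Trace 19: π^k(19) = [19, 18, 4, 25, 9, 2, 28] for k=0..6.
3 cycles of lengths [15, 15, 1].
n − c = 31 − 3 = 28; sign = (−1)^28 = +1.
Check: (14/31) = +1 by Zolotarev.

+1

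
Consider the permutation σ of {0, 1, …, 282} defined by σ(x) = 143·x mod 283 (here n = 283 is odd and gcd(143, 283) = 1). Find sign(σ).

Trace 44: π^k(44) = [44, 66, 99, 7, 152, 228, 59] for k=0..6.
Cycle type of π: 141×2 + 1; total 3 cycles.
sign(π) = (−1)^{n − #cycles} = (−1)^{283−3} = (−1)^280 = +1.
The Jacobi symbol (143|283) = +1 (Zolotarev) agrees.

+1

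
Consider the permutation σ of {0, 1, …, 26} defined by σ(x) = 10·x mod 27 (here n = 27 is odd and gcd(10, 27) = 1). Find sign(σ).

Trace 10: π^k(10) = [10, 19, 1] for k=0..2.
Cycle type of π: 3×6 + 1×9; total 15 cycles.
27 − 15 = 12 transpositions; sign(π) = (−1)^12 = +1.

+1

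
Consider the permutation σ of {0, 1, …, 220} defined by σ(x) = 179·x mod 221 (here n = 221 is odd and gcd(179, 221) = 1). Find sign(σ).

+1

Trace 127: π^k(127) = [127, 191, 155, 120, 43, 183, 49] for k=0..6.
13 cycles of lengths [24, 24, 24, 24, 24, 24, 24, 24, 8, 8, 6, 6, 1].
With 13 cycles on 221 points, sign = (−1)^{221−13} = +1.
Zolotarev: (179|221) = +1, matching the cycle-count sign.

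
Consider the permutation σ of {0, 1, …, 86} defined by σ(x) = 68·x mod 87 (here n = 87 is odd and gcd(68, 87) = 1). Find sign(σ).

+1

Orbit of 49 under x↦68x: [49, 26, 28, 77, 16, 44, 34]… (length divides ord_87(68)).
Cycle type of π: 28×3 + 2 + 1; total 5 cycles.
With 5 cycles on 87 points, sign = (−1)^{87−5} = +1.
Via Zolotarev, sign(π_{68}) = (68|87) = +1.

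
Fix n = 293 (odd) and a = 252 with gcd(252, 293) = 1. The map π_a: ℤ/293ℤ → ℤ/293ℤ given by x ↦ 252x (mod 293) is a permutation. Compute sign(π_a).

-1

Start at x=74: 74 → 189 → 162 → 97 → 125 → 149 → 44 → … (one orbit).
Cycle type of π: 292 + 1; total 2 cycles.
With 2 cycles on 293 points, sign = (−1)^{293−2} = -1.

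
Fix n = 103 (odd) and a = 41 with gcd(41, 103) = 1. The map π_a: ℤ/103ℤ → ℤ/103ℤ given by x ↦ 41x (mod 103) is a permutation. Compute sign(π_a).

Orbit of 100 under x↦41x: [100, 83, 4, 61, 29, 56, 30]… (length divides ord_103(41)).
Cycle type of π: 51×2 + 1; total 3 cycles.
n − c = 103 − 3 = 100; sign = (−1)^100 = +1.
(41|103)_J = +1 (Zolotarev's lemma cross-check).

+1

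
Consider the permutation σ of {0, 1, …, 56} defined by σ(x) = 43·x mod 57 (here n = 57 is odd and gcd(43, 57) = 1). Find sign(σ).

Start at x=7: 7 → 16 → 4 → 1 → 43 → 25 → 49 → … (one orbit).
Cycle lengths of π_43 on ℤ/57ℤ: [9, 9, 9, 9, 9, 9, 1, 1, 1]; 9 cycles in total.
Σ(ℓ_i−1) = 57−9 = 48; sign = (−1)^48 = +1.
The Jacobi symbol (43|57) = +1 (Zolotarev) agrees.

+1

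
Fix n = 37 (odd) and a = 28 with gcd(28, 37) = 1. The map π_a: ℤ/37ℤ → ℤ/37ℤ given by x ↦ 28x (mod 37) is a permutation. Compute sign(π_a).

+1

Orbit of 11 under x↦28x: [11, 12, 3, 10, 21, 33, 36]… (length divides ord_37(28)).
3 cycles of lengths [18, 18, 1].
Σ(ℓ_i−1) = 37−3 = 34; sign = (−1)^34 = +1.
Check: (28/37) = +1 by Zolotarev.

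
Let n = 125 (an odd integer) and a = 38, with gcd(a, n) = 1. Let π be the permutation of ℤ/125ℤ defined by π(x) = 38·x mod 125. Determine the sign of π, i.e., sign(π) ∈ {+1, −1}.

-1

Trace 34: π^k(34) = [34, 42, 96, 23, 124, 87, 56] for k=0..6.
Decompose π into cycles: lengths [100, 20, 4, 1] (4 cycles, including the fixed point 0).
n − c = 125 − 4 = 121; sign = (−1)^121 = -1.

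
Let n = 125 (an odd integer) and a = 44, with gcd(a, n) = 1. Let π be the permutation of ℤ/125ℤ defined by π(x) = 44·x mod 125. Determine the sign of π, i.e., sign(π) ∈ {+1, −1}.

Orbit of 4 under x↦44x: [4, 51, 119, 111, 9, 21, 49]… (length divides ord_125(44)).
The orbit structure of x ↦ 44x mod 125: 7 orbits of sizes [50, 50, 10, 10, 2, 2, 1].
Σ(ℓ_i−1) = 125−7 = 118; sign = (−1)^118 = +1.
The Jacobi symbol (44|125) = +1 (Zolotarev) agrees.

+1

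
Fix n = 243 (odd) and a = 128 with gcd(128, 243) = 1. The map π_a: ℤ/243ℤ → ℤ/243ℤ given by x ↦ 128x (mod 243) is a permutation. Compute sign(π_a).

-1

Start at x=113: 113 → 127 → 218 → 202 → 98 → 151 → 131 → … (one orbit).
Cycle type of π: 162 + 54 + 18 + 6 + 2 + 1; total 6 cycles.
Σ(ℓ_i−1) = 243−6 = 237; sign = (−1)^237 = -1.
Check: (128/243) = -1 by Zolotarev.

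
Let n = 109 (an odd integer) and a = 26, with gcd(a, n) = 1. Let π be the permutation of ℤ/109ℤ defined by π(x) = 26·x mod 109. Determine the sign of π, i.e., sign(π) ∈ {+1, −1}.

+1

Start at x=26: 26 → 22 → 27 → 48 → 49 → 75 → 97 → … (one orbit).
Cycle lengths of π_26 on ℤ/109ℤ: [27, 27, 27, 27, 1]; 5 cycles in total.
n − c = 109 − 5 = 104; sign = (−1)^104 = +1.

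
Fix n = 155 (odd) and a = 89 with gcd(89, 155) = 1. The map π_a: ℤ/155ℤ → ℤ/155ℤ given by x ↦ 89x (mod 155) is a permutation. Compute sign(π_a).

Orbit of 29 under x↦89x: [29, 101, 154, 66, 139, 126, 54]… (length divides ord_155(89)).
18 cycles of lengths [10, 10, 10, 10, 10, 10, 10, 10, 10, 10, 10, 10, 10, 10, 10, 2, 2, 1].
n − c = 155 − 18 = 137; sign = (−1)^137 = -1.
(89|155)_J = -1 (Zolotarev's lemma cross-check).

-1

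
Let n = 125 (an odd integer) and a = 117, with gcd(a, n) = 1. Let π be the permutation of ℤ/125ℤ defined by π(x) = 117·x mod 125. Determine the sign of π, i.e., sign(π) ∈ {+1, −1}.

Orbit of 48 under x↦117x: [48, 116, 72, 49, 108, 11, 37]… (length divides ord_125(117)).
Cycle lengths of π_117 on ℤ/125ℤ: [100, 20, 4, 1]; 4 cycles in total.
125 − 4 = 121 transpositions; sign(π) = (−1)^121 = -1.
(117|125)_J = -1 (Zolotarev's lemma cross-check).

-1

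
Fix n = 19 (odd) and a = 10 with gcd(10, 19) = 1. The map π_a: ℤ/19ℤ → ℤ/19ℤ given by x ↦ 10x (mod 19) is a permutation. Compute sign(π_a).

-1

Trace 3: π^k(3) = [3, 11, 15, 17, 18, 9, 14] for k=0..6.
Decompose π into cycles: lengths [18, 1] (2 cycles, including the fixed point 0).
19 − 2 = 17 transpositions; sign(π) = (−1)^17 = -1.
Zolotarev: (10|19) = -1, matching the cycle-count sign.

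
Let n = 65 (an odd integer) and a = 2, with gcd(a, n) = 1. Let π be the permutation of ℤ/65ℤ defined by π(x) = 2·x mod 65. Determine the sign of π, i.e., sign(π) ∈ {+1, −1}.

Start at x=63: 63 → 61 → 57 → 49 → 33 → 1 → 2 → … (one orbit).
Cycle type of π: 12×5 + 4 + 1; total 7 cycles.
65 − 7 = 58 transpositions; sign(π) = (−1)^58 = +1.

+1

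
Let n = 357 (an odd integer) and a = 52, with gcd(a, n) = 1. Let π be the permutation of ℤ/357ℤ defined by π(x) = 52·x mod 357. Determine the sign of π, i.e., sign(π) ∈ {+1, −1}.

Trace 205: π^k(205) = [205, 307, 256, 103, 1, 52] for k=0..5.
Cycle type of π: 6×51 + 1×51; total 102 cycles.
With 102 cycles on 357 points, sign = (−1)^{357−102} = -1.
Check: (52/357) = -1 by Zolotarev.

-1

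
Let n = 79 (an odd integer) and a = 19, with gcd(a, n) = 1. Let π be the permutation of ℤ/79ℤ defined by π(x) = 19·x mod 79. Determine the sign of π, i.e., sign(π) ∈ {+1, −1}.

+1

Orbit of 26 under x↦19x: [26, 20, 64, 31, 36, 52, 40]… (length divides ord_79(19)).
Cycle lengths of π_19 on ℤ/79ℤ: [39, 39, 1]; 3 cycles in total.
With 3 cycles on 79 points, sign = (−1)^{79−3} = +1.
Zolotarev: (19|79) = +1, matching the cycle-count sign.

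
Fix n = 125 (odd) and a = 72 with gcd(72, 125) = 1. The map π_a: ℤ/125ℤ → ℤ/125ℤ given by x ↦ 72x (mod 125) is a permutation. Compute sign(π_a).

-1

Start at x=73: 73 → 6 → 57 → 104 → 113 → 11 → 42 → … (one orbit).
Decompose π into cycles: lengths [100, 20, 4, 1] (4 cycles, including the fixed point 0).
With 4 cycles on 125 points, sign = (−1)^{125−4} = -1.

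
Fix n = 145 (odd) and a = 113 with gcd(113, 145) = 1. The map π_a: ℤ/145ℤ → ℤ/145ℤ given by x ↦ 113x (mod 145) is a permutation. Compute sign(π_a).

+1

Orbit of 72 under x↦113x: [72, 16, 68, 144, 32, 136, 143]… (length divides ord_145(113)).
The orbit structure of x ↦ 113x mod 145: 7 orbits of sizes [28, 28, 28, 28, 28, 4, 1].
sign(π) = (−1)^{n − #cycles} = (−1)^{145−7} = (−1)^138 = +1.
Zolotarev: (113|145) = +1, matching the cycle-count sign.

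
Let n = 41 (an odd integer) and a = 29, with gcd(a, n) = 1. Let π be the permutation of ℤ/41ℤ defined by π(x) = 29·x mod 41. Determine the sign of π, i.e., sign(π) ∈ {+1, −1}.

Start at x=23: 23 → 11 → 32 → 26 → 16 → 13 → 8 → … (one orbit).
π_29 has 2 disjoint cycles with lengths [40, 1] on {0,…,40}.
sign(π) = (−1)^{n − #cycles} = (−1)^{41−2} = (−1)^39 = -1.
The Jacobi symbol (29|41) = -1 (Zolotarev) agrees.

-1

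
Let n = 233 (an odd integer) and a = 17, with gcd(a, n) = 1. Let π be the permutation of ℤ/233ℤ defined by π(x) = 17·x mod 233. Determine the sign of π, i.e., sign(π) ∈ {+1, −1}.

Orbit of 56 under x↦17x: [56, 20, 107, 188, 167, 43, 32]… (length divides ord_233(17)).
π_17 has 2 disjoint cycles with lengths [232, 1] on {0,…,232}.
233 − 2 = 231 transpositions; sign(π) = (−1)^231 = -1.
The Jacobi symbol (17|233) = -1 (Zolotarev) agrees.

-1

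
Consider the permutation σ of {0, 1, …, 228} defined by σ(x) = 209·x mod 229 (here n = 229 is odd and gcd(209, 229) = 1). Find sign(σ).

+1

Trace 60: π^k(60) = [60, 174, 184, 213, 91, 12, 218] for k=0..6.
The orbit structure of x ↦ 209x mod 229: 3 orbits of sizes [114, 114, 1].
3 cycles on 229: each ℓ→(−1)^(ℓ−1), product (−1)^226 = +1.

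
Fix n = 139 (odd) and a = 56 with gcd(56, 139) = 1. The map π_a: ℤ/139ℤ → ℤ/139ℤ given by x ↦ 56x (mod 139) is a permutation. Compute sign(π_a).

Orbit of 75 under x↦56x: [75, 30, 12, 116, 102, 13, 33]… (length divides ord_139(56)).
2 cycles of lengths [138, 1].
n − c = 139 − 2 = 137; sign = (−1)^137 = -1.
Zolotarev: (56|139) = -1, matching the cycle-count sign.

-1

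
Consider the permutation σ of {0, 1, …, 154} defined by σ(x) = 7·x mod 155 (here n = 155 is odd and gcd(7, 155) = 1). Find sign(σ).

Orbit of 28 under x↦7x: [28, 41, 132, 149, 113, 16, 112]… (length divides ord_155(7)).
Cycle lengths of π_7 on ℤ/155ℤ: [60, 60, 15, 15, 4, 1]; 6 cycles in total.
155 − 6 = 149 transpositions; sign(π) = (−1)^149 = -1.
Zolotarev: (7|155) = -1, matching the cycle-count sign.

-1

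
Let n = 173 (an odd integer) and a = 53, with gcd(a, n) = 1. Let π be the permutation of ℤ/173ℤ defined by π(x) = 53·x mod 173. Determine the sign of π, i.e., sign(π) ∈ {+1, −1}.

Start at x=9: 9 → 131 → 23 → 8 → 78 → 155 → 84 → … (one orbit).
Cycle type of π: 172 + 1; total 2 cycles.
2 cycles on 173: each ℓ→(−1)^(ℓ−1), product (−1)^171 = -1.

-1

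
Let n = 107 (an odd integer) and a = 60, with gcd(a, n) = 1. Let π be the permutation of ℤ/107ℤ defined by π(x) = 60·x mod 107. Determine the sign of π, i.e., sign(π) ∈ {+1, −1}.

Trace 74: π^k(74) = [74, 53, 77, 19, 70, 27, 15] for k=0..6.
The orbit structure of x ↦ 60x mod 107: 2 orbits of sizes [106, 1].
With 2 cycles on 107 points, sign = (−1)^{107−2} = -1.

-1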